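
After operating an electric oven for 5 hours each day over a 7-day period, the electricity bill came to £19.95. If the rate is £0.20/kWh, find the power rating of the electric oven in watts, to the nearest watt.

Energy = £19.95 ÷ £0.20/kWh = 99.75 kWh
Runtime = 5 h/day × 7 days = 35 h
Power = 99.75 kWh ÷ 35 h = 2.85 kW = 2850 W

2850 W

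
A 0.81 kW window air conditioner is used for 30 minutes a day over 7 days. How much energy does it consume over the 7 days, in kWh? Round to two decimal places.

2.84 kWh

Runtime = 30 min × 7 = 210 min = 3.5 h
Energy = 0.81 kW × 3.5 h = 2.835 kWh ≈ 2.84 kWh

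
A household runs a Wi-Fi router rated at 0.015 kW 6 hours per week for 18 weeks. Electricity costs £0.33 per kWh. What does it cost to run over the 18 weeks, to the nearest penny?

Runtime = 6 h/week × 18 weeks = 108 h
Energy = 0.015 kW × 108 h = 1.62 kWh
Cost = 1.62 kWh × £0.33/kWh = £0.53

£0.53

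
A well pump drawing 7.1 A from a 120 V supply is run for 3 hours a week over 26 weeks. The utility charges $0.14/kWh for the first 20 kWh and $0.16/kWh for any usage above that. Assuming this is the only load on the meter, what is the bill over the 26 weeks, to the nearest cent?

Power = 7.1 A × 120 V = 852 W = 0.852 kW
Runtime = 3 h/week × 26 weeks = 78 h
Energy = 0.852 kW × 78 h = 66.456 kWh
Tier 1 (0–20 kWh): 20 × $0.14 = $2.8
Above 20 kWh: 46.456 × $0.16 = $7.43296
Bill = $10.23

$10.23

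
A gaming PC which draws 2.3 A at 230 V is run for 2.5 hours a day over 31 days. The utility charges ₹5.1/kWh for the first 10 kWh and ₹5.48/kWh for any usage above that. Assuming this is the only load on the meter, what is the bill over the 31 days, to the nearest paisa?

Power = 2.3 A × 230 V = 529 W = 0.529 kW
Runtime = 2.5 h/day × 31 days = 77.5 h
Energy = 0.529 kW × 77.5 h = 40.9975 kWh
Tier 1 (0–10 kWh): 10 × ₹5.1 = ₹51
Above 10 kWh: 30.9975 × ₹5.48 = ₹169.8663
Bill = ₹220.87

₹220.87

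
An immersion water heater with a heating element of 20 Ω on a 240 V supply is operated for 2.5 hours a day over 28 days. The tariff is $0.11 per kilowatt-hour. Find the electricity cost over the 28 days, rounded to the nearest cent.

$22.18

Power = V²/R = 240²/20 = 2880 W = 2.88 kW
Runtime = 2.5 h/day × 28 days = 70 h
Energy = 2.88 kW × 70 h = 201.6 kWh
Cost = 201.6 kWh × $0.11/kWh = $22.18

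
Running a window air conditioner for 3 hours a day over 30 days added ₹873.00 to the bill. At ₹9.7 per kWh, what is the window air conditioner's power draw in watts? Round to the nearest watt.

1000 W

Energy = ₹873.00 ÷ ₹9.7/kWh = 90 kWh
Runtime = 3 h/day × 30 days = 90 h
Power = 90 kWh ÷ 90 h = 1 kW = 1000 W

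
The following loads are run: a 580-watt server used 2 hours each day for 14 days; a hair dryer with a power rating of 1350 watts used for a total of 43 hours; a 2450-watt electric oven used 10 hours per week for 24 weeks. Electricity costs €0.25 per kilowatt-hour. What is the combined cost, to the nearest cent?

server: Runtime = 2 h/day × 14 days = 28 h
server: 0.58 kW × 28 h = 16.24 kWh
hair dryer: 1.35 kW × 43 h = 58.05 kWh
electric oven: Runtime = 10 h/week × 24 weeks = 240 h
electric oven: 2.45 kW × 240 h = 588 kWh
Total energy = 662.29 kWh
Cost = 662.29 × €0.25 = €165.57

€165.57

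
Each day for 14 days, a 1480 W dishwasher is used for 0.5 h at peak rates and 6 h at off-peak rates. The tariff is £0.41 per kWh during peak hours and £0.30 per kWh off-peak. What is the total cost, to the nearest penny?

Peak energy = 1.48 kW × 0.5 h × 14 = 10.36 kWh
Off-peak energy = 1.48 kW × 6 h × 14 = 124.32 kWh
Cost = 10.36 × £0.41 + 124.32 × £0.30 = £4.2476 + £37.296 = £41.54

£41.54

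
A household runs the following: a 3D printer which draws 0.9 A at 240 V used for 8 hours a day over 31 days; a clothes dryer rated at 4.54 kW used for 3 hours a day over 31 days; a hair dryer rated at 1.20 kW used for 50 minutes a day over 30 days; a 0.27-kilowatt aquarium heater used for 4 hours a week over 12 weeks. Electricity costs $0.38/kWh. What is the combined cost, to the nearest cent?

$197.12

3D printer: Power = 0.9 A × 240 V = 216 W = 0.216 kW
3D printer: Runtime = 8 h/day × 31 days = 248 h
3D printer: 0.216 kW × 248 h = 53.568 kWh
clothes dryer: Runtime = 3 h/day × 31 days = 93 h
clothes dryer: 4.54 kW × 93 h = 422.22 kWh
hair dryer: Runtime = 50 min × 30 = 1500 min = 25 h
hair dryer: 1.2 kW × 25 h = 30 kWh
aquarium heater: Runtime = 4 h/week × 12 weeks = 48 h
aquarium heater: 0.27 kW × 48 h = 12.96 kWh
Total energy = 518.748 kWh
Cost = 518.748 × $0.38 = $197.12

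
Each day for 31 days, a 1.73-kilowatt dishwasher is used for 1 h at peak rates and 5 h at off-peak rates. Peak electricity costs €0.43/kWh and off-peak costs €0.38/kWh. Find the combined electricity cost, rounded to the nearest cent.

€124.96

Peak energy = 1.73 kW × 1 h × 31 = 53.63 kWh
Off-peak energy = 1.73 kW × 5 h × 31 = 268.15 kWh
Cost = 53.63 × €0.43 + 268.15 × €0.38 = €23.0609 + €101.897 = €124.96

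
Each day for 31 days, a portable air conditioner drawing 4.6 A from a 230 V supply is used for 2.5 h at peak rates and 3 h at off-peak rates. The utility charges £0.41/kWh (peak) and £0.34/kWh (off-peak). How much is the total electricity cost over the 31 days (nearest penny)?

Power = 4.6 A × 230 V = 1058 W = 1.058 kW
Peak energy = 1.058 kW × 2.5 h × 31 = 81.995 kWh
Off-peak energy = 1.058 kW × 3 h × 31 = 98.394 kWh
Cost = 81.995 × £0.41 + 98.394 × £0.34 = £33.61795 + £33.45396 = £67.07

£67.07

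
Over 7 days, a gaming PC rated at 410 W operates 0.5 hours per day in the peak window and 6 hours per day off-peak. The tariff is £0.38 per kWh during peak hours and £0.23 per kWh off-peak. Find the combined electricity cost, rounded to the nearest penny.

£4.51

Peak energy = 0.41 kW × 0.5 h × 7 = 1.435 kWh
Off-peak energy = 0.41 kW × 6 h × 7 = 17.22 kWh
Cost = 1.435 × £0.38 + 17.22 × £0.23 = £0.5453 + £3.9606 = £4.51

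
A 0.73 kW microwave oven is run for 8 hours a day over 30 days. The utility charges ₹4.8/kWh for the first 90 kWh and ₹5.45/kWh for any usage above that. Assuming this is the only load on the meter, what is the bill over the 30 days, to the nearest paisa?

₹896.34

Runtime = 8 h/day × 30 days = 240 h
Energy = 0.73 kW × 240 h = 175.2 kWh
Tier 1 (0–90 kWh): 90 × ₹4.8 = ₹432
Above 90 kWh: 85.2 × ₹5.45 = ₹464.34
Bill = ₹896.34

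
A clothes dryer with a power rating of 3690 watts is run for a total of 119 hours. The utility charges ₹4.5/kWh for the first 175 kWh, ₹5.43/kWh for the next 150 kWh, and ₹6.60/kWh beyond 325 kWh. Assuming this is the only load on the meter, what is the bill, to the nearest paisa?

₹2355.13

Energy = 3.69 kW × 119 h = 439.11 kWh
Tier 1 (0–175 kWh): 175 × ₹4.5 = ₹787.5
Tier 2 (175–325 kWh): 150 × ₹5.43 = ₹814.5
Above 325 kWh: 114.11 × ₹6.60 = ₹753.126
Bill = ₹2355.13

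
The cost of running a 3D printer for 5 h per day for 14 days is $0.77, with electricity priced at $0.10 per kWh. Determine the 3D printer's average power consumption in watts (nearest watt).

110 W

Energy = $0.77 ÷ $0.10/kWh = 7.7 kWh
Runtime = 5 h/day × 14 days = 70 h
Power = 7.7 kWh ÷ 70 h = 0.11 kW = 110 W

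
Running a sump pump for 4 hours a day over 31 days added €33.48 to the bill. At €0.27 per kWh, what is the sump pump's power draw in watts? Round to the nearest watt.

Energy = €33.48 ÷ €0.27/kWh = 124 kWh
Runtime = 4 h/day × 31 days = 124 h
Power = 124 kWh ÷ 124 h = 1 kW = 1000 W

1000 W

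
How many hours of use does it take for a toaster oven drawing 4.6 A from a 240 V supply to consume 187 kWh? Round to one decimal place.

169.4 h

Power = 4.6 A × 240 V = 1104 W = 1.104 kW
Hours = 187 kWh ÷ 1.104 kW = 169.4 h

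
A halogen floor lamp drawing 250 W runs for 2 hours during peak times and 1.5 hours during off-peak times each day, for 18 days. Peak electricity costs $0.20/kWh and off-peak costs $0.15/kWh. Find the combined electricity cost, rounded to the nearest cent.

$2.81

Peak energy = 0.25 kW × 2 h × 18 = 9 kWh
Off-peak energy = 0.25 kW × 1.5 h × 18 = 6.75 kWh
Cost = 9 × $0.20 + 6.75 × $0.15 = $1.8 + $1.0125 = $2.81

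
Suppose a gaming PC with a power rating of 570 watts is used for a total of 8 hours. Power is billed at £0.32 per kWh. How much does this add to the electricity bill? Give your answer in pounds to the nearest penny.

£1.46

Energy = 0.57 kW × 8 h = 4.56 kWh
Cost = 4.56 kWh × £0.32/kWh = £1.46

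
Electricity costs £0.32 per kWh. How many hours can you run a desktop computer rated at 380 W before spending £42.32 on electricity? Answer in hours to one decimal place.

Energy available = £42.32 ÷ £0.32/kWh = 132.25 kWh
Hours = 132.25 kWh ÷ 0.38 kW = 348.0 h

348.0 h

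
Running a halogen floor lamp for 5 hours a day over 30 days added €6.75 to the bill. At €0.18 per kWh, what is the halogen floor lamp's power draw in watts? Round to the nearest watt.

Energy = €6.75 ÷ €0.18/kWh = 37.5 kWh
Runtime = 5 h/day × 30 days = 150 h
Power = 37.5 kWh ÷ 150 h = 0.25 kW = 250 W

250 W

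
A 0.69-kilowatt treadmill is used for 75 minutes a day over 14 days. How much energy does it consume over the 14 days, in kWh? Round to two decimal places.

Runtime = 75 min × 14 = 1050 min = 17.5 h
Energy = 0.69 kW × 17.5 h = 12.075 kWh ≈ 12.08 kWh

12.08 kWh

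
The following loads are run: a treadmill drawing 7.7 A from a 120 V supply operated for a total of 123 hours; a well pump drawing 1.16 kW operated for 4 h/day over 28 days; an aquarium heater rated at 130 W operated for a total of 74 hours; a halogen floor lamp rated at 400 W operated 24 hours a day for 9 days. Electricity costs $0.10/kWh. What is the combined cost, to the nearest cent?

$33.96

treadmill: Power = 7.7 A × 120 V = 924 W = 0.924 kW
treadmill: 0.924 kW × 123 h = 113.652 kWh
well pump: Runtime = 4 h/day × 28 days = 112 h
well pump: 1.16 kW × 112 h = 129.92 kWh
aquarium heater: 0.13 kW × 74 h = 9.62 kWh
halogen floor lamp: Runtime = 24 h × 9 = 216 h
halogen floor lamp: 0.4 kW × 216 h = 86.4 kWh
Total energy = 339.592 kWh
Cost = 339.592 × $0.10 = $33.96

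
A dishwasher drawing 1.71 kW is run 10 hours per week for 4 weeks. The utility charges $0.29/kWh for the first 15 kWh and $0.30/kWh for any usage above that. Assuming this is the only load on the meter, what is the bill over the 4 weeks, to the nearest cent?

Runtime = 10 h/week × 4 weeks = 40 h
Energy = 1.71 kW × 40 h = 68.4 kWh
Tier 1 (0–15 kWh): 15 × $0.29 = $4.35
Above 15 kWh: 53.4 × $0.30 = $16.02
Bill = $20.37

$20.37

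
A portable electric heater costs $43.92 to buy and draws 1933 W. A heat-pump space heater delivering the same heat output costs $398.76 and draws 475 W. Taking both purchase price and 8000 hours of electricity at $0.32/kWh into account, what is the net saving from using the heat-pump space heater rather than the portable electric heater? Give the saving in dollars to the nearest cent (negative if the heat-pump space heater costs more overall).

portable electric heater: $43.92 + (1933/1000) kW × 8000 h × $0.32 = $43.92 + $4948.48 = $4992.4
heat-pump space heater: $398.76 + (475/1000) kW × 8000 h × $0.32 = $398.76 + $1216 = $1614.76
Saving = $4992.4 − $1614.76 = $3377.64

$3377.64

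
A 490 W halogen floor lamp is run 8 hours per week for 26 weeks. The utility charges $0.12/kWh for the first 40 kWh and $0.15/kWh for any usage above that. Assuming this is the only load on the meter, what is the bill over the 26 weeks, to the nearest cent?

$14.09

Runtime = 8 h/week × 26 weeks = 208 h
Energy = 0.49 kW × 208 h = 101.92 kWh
Tier 1 (0–40 kWh): 40 × $0.12 = $4.8
Above 40 kWh: 61.92 × $0.15 = $9.288
Bill = $14.09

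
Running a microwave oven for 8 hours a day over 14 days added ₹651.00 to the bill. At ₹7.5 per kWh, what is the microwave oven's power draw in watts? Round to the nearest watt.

Energy = ₹651.00 ÷ ₹7.5/kWh = 86.8 kWh
Runtime = 8 h/day × 14 days = 112 h
Power = 86.8 kWh ÷ 112 h = 0.775 kW = 775 W

775 W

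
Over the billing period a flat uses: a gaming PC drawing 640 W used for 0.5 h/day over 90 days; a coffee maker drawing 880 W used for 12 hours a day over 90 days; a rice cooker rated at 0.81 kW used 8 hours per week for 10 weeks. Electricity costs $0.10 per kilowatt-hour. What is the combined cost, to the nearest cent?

gaming PC: Runtime = 0.5 h/day × 90 days = 45 h
gaming PC: 0.64 kW × 45 h = 28.8 kWh
coffee maker: Runtime = 12 h/day × 90 days = 1080 h
coffee maker: 0.88 kW × 1080 h = 950.4 kWh
rice cooker: Runtime = 8 h/week × 10 weeks = 80 h
rice cooker: 0.81 kW × 80 h = 64.8 kWh
Total energy = 1044 kWh
Cost = 1044 × $0.10 = $104.40

$104.40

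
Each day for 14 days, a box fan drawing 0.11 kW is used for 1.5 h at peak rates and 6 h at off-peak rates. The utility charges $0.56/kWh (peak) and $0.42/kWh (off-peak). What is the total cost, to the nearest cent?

$5.17

Peak energy = 0.11 kW × 1.5 h × 14 = 2.31 kWh
Off-peak energy = 0.11 kW × 6 h × 14 = 9.24 kWh
Cost = 2.31 × $0.56 + 9.24 × $0.42 = $1.2936 + $3.8808 = $5.17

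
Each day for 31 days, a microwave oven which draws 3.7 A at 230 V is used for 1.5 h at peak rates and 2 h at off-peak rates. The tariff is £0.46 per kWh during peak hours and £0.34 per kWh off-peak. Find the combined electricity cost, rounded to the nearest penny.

Power = 3.7 A × 230 V = 851 W = 0.851 kW
Peak energy = 0.851 kW × 1.5 h × 31 = 39.5715 kWh
Off-peak energy = 0.851 kW × 2 h × 31 = 52.762 kWh
Cost = 39.5715 × £0.46 + 52.762 × £0.34 = £18.20289 + £17.93908 = £36.14

£36.14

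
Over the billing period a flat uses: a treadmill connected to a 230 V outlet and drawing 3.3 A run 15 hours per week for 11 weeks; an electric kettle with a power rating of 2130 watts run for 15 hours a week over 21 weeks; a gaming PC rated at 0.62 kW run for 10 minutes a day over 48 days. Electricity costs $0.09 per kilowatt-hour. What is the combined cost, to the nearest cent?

treadmill: Power = 3.3 A × 230 V = 759 W = 0.759 kW
treadmill: Runtime = 15 h/week × 11 weeks = 165 h
treadmill: 0.759 kW × 165 h = 125.235 kWh
electric kettle: Runtime = 15 h/week × 21 weeks = 315 h
electric kettle: 2.13 kW × 315 h = 670.95 kWh
gaming PC: Runtime = 10 min × 48 = 480 min = 8 h
gaming PC: 0.62 kW × 8 h = 4.96 kWh
Total energy = 801.145 kWh
Cost = 801.145 × $0.09 = $72.10

$72.10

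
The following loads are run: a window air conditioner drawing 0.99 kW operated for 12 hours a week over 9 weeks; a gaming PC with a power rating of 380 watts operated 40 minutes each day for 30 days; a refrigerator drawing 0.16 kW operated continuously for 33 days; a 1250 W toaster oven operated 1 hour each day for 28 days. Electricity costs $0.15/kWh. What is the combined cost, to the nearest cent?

window air conditioner: Runtime = 12 h/week × 9 weeks = 108 h
window air conditioner: 0.99 kW × 108 h = 106.92 kWh
gaming PC: Runtime = 40 min × 30 = 1200 min = 20 h
gaming PC: 0.38 kW × 20 h = 7.6 kWh
refrigerator: Runtime = 24 h × 33 = 792 h
refrigerator: 0.16 kW × 792 h = 126.72 kWh
toaster oven: Runtime = 1 h/day × 28 days = 28 h
toaster oven: 1.25 kW × 28 h = 35 kWh
Total energy = 276.24 kWh
Cost = 276.24 × $0.15 = $41.44

$41.44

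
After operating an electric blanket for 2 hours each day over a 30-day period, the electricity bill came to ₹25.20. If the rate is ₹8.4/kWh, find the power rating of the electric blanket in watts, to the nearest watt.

Energy = ₹25.20 ÷ ₹8.4/kWh = 3 kWh
Runtime = 2 h/day × 30 days = 60 h
Power = 3 kWh ÷ 60 h = 0.05 kW = 50 W

50 W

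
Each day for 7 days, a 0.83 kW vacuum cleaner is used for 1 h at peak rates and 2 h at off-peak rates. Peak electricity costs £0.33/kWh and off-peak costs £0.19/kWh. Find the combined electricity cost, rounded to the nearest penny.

£4.13

Peak energy = 0.83 kW × 1 h × 7 = 5.81 kWh
Off-peak energy = 0.83 kW × 2 h × 7 = 11.62 kWh
Cost = 5.81 × £0.33 + 11.62 × £0.19 = £1.9173 + £2.2078 = £4.13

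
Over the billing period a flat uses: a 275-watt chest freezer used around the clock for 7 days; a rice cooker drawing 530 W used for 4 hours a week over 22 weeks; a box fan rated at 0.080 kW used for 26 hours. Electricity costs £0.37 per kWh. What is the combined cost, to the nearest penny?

chest freezer: Runtime = 24 h × 7 = 168 h
chest freezer: 0.275 kW × 168 h = 46.2 kWh
rice cooker: Runtime = 4 h/week × 22 weeks = 88 h
rice cooker: 0.53 kW × 88 h = 46.64 kWh
box fan: 0.08 kW × 26 h = 2.08 kWh
Total energy = 94.92 kWh
Cost = 94.92 × £0.37 = £35.12

£35.12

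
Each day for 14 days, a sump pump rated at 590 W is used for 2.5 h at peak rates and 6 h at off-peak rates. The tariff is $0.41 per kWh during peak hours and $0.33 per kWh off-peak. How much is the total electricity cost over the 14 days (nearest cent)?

$24.82

Peak energy = 0.59 kW × 2.5 h × 14 = 20.65 kWh
Off-peak energy = 0.59 kW × 6 h × 14 = 49.56 kWh
Cost = 20.65 × $0.41 + 49.56 × $0.33 = $8.4665 + $16.3548 = $24.82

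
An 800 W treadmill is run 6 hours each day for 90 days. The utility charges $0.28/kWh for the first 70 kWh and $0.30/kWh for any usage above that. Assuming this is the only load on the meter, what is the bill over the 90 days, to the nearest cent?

$128.20

Runtime = 6 h/day × 90 days = 540 h
Energy = 0.8 kW × 540 h = 432 kWh
Tier 1 (0–70 kWh): 70 × $0.28 = $19.6
Above 70 kWh: 362 × $0.30 = $108.6
Bill = $128.20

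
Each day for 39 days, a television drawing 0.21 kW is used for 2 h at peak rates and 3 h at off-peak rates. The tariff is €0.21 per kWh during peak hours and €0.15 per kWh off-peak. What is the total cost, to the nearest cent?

Peak energy = 0.21 kW × 2 h × 39 = 16.38 kWh
Off-peak energy = 0.21 kW × 3 h × 39 = 24.57 kWh
Cost = 16.38 × €0.21 + 24.57 × €0.15 = €3.4398 + €3.6855 = €7.13

€7.13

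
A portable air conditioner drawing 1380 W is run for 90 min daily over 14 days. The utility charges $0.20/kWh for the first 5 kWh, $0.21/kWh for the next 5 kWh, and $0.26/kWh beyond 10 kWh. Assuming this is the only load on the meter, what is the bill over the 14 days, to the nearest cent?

$6.98

Runtime = 90 min × 14 = 1260 min = 21 h
Energy = 1.38 kW × 21 h = 28.98 kWh
Tier 1 (0–5 kWh): 5 × $0.20 = $1
Tier 2 (5–10 kWh): 5 × $0.21 = $1.05
Above 10 kWh: 18.98 × $0.26 = $4.9348
Bill = $6.98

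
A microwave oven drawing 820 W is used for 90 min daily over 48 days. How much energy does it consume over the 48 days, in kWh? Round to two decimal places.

Runtime = 90 min × 48 = 4320 min = 72 h
Energy = 0.82 kW × 72 h = 59.04 kWh

59.04 kWh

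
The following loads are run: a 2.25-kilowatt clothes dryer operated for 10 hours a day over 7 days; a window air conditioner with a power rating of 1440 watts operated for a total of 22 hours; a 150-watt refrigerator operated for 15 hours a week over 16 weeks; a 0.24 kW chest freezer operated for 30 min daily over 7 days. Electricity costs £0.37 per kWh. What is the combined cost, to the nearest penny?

£83.63

clothes dryer: Runtime = 10 h/day × 7 days = 70 h
clothes dryer: 2.25 kW × 70 h = 157.5 kWh
window air conditioner: 1.44 kW × 22 h = 31.68 kWh
refrigerator: Runtime = 15 h/week × 16 weeks = 240 h
refrigerator: 0.15 kW × 240 h = 36 kWh
chest freezer: Runtime = 30 min × 7 = 210 min = 3.5 h
chest freezer: 0.24 kW × 3.5 h = 0.84 kWh
Total energy = 226.02 kWh
Cost = 226.02 × £0.37 = £83.63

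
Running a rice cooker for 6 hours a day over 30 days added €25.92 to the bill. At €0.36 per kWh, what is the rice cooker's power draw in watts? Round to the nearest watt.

400 W

Energy = €25.92 ÷ €0.36/kWh = 72 kWh
Runtime = 6 h/day × 30 days = 180 h
Power = 72 kWh ÷ 180 h = 0.4 kW = 400 W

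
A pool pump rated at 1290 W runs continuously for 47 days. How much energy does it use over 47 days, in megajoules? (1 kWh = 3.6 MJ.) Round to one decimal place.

5238.4 MJ

Runtime = 24 h × 47 = 1128 h
Energy = 1.29 kW × 1128 h = 1455.12 kWh
= 1455.12 × 3.6 MJ = 5238.4 MJ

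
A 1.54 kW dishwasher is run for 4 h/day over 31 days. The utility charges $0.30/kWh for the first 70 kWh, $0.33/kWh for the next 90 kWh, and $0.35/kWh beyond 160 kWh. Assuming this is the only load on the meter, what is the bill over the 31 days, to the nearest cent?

$61.54

Runtime = 4 h/day × 31 days = 124 h
Energy = 1.54 kW × 124 h = 190.96 kWh
Tier 1 (0–70 kWh): 70 × $0.30 = $21
Tier 2 (70–160 kWh): 90 × $0.33 = $29.7
Above 160 kWh: 30.96 × $0.35 = $10.836
Bill = $61.54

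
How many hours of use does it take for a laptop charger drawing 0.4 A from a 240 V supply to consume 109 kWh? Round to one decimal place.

Power = 0.4 A × 240 V = 96 W = 0.096 kW
Hours = 109 kWh ÷ 0.096 kW = 1135.4 h

1135.4 h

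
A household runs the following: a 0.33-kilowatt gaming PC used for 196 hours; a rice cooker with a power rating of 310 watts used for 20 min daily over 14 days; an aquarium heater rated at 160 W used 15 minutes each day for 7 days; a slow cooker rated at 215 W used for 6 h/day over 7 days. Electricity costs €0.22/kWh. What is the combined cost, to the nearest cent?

gaming PC: 0.33 kW × 196 h = 64.68 kWh
rice cooker: Runtime = 20 min × 14 = 280 min = 4.666666… h
rice cooker: 0.31 kW × 4.666666… h = 1.446666… kWh
aquarium heater: Runtime = 15 min × 7 = 105 min = 1.75 h
aquarium heater: 0.16 kW × 1.75 h = 0.28 kWh
slow cooker: Runtime = 6 h/day × 7 days = 42 h
slow cooker: 0.215 kW × 42 h = 9.03 kWh
Total energy = 75.436666… kWh
Cost = 75.436666… × €0.22 = €16.60

€16.60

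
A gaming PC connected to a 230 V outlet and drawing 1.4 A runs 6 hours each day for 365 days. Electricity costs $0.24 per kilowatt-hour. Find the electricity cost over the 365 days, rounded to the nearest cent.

$169.24

Power = 1.4 A × 230 V = 322 W = 0.322 kW
Runtime = 6 h/day × 365 days = 2190 h
Energy = 0.322 kW × 2190 h = 705.18 kWh
Cost = 705.18 kWh × $0.24/kWh = $169.24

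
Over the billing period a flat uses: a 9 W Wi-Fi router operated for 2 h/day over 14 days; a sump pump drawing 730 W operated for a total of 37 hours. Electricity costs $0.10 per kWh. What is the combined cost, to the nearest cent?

$2.73

Wi-Fi router: Runtime = 2 h/day × 14 days = 28 h
Wi-Fi router: 0.009 kW × 28 h = 0.252 kWh
sump pump: 0.73 kW × 37 h = 27.01 kWh
Total energy = 27.262 kWh
Cost = 27.262 × $0.10 = $2.73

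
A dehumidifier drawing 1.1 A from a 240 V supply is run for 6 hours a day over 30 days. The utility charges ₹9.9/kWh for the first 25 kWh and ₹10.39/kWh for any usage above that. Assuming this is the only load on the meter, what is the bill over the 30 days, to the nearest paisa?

Power = 1.1 A × 240 V = 264 W = 0.264 kW
Runtime = 6 h/day × 30 days = 180 h
Energy = 0.264 kW × 180 h = 47.52 kWh
Tier 1 (0–25 kWh): 25 × ₹9.9 = ₹247.5
Above 25 kWh: 22.52 × ₹10.39 = ₹233.9828
Bill = ₹481.48

₹481.48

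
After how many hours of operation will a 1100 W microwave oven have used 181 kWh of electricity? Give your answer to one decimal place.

164.5 h

Hours = 181 kWh ÷ 1.1 kW = 164.5 h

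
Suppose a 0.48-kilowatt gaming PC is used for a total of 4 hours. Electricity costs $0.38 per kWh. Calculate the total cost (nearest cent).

$0.73

Energy = 0.48 kW × 4 h = 1.92 kWh
Cost = 1.92 kWh × $0.38/kWh = $0.73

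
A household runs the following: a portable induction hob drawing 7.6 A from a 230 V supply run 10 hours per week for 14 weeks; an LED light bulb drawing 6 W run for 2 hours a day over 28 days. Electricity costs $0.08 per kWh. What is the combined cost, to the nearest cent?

$19.60

portable induction hob: Power = 7.6 A × 230 V = 1748 W = 1.748 kW
portable induction hob: Runtime = 10 h/week × 14 weeks = 140 h
portable induction hob: 1.748 kW × 140 h = 244.72 kWh
LED light bulb: Runtime = 2 h/day × 28 days = 56 h
LED light bulb: 0.006 kW × 56 h = 0.336 kWh
Total energy = 245.056 kWh
Cost = 245.056 × $0.08 = $19.60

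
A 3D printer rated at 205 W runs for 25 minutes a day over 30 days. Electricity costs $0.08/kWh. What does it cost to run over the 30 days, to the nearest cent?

Runtime = 25 min × 30 = 750 min = 12.5 h
Energy = 0.205 kW × 12.5 h = 2.5625 kWh
Cost = 2.5625 kWh × $0.08/kWh = $0.21

$0.21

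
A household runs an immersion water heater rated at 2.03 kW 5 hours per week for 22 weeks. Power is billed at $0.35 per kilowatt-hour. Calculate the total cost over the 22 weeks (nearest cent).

$78.16

Runtime = 5 h/week × 22 weeks = 110 h
Energy = 2.03 kW × 110 h = 223.3 kWh
Cost = 223.3 kWh × $0.35/kWh = $78.16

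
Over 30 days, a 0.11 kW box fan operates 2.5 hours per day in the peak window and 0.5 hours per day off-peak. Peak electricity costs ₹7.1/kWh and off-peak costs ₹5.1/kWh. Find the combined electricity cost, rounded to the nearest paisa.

₹66.99

Peak energy = 0.11 kW × 2.5 h × 30 = 8.25 kWh
Off-peak energy = 0.11 kW × 0.5 h × 30 = 1.65 kWh
Cost = 8.25 × ₹7.1 + 1.65 × ₹5.1 = ₹58.575 + ₹8.415 = ₹66.99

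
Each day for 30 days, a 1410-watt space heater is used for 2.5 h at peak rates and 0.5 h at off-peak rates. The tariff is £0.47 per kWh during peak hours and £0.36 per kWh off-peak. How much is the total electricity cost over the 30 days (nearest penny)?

Peak energy = 1.41 kW × 2.5 h × 30 = 105.75 kWh
Off-peak energy = 1.41 kW × 0.5 h × 30 = 21.15 kWh
Cost = 105.75 × £0.47 + 21.15 × £0.36 = £49.7025 + £7.614 = £57.32

£57.32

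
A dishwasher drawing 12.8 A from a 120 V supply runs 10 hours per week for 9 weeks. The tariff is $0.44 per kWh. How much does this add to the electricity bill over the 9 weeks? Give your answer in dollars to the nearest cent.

Power = 12.8 A × 120 V = 1536 W = 1.536 kW
Runtime = 10 h/week × 9 weeks = 90 h
Energy = 1.536 kW × 90 h = 138.24 kWh
Cost = 138.24 kWh × $0.44/kWh = $60.83

$60.83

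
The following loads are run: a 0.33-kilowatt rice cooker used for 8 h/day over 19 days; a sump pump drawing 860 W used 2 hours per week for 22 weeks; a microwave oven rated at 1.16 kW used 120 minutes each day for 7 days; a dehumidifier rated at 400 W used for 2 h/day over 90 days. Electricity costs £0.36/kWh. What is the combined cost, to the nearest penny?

£63.45

rice cooker: Runtime = 8 h/day × 19 days = 152 h
rice cooker: 0.33 kW × 152 h = 50.16 kWh
sump pump: Runtime = 2 h/week × 22 weeks = 44 h
sump pump: 0.86 kW × 44 h = 37.84 kWh
microwave oven: Runtime = 120 min × 7 = 840 min = 14 h
microwave oven: 1.16 kW × 14 h = 16.24 kWh
dehumidifier: Runtime = 2 h/day × 90 days = 180 h
dehumidifier: 0.4 kW × 180 h = 72 kWh
Total energy = 176.24 kWh
Cost = 176.24 × £0.36 = £63.45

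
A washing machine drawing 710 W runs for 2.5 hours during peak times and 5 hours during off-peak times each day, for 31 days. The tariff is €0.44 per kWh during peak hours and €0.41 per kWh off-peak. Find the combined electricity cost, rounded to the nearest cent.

€69.33

Peak energy = 0.71 kW × 2.5 h × 31 = 55.025 kWh
Off-peak energy = 0.71 kW × 5 h × 31 = 110.05 kWh
Cost = 55.025 × €0.44 + 110.05 × €0.41 = €24.211 + €45.1205 = €69.33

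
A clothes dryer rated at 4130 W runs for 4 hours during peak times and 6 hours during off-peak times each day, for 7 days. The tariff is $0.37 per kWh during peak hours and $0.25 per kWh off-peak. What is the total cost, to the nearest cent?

$86.15

Peak energy = 4.13 kW × 4 h × 7 = 115.64 kWh
Off-peak energy = 4.13 kW × 6 h × 7 = 173.46 kWh
Cost = 115.64 × $0.37 + 173.46 × $0.25 = $42.7868 + $43.365 = $86.15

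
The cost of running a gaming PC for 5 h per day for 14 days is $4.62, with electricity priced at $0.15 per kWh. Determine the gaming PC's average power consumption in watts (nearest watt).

440 W

Energy = $4.62 ÷ $0.15/kWh = 30.8 kWh
Runtime = 5 h/day × 14 days = 70 h
Power = 30.8 kWh ÷ 70 h = 0.44 kW = 440 W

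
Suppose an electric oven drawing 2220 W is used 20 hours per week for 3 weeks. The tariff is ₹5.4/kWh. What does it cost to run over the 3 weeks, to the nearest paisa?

₹719.28

Runtime = 20 h/week × 3 weeks = 60 h
Energy = 2.22 kW × 60 h = 133.2 kWh
Cost = 133.2 kWh × ₹5.4/kWh = ₹719.28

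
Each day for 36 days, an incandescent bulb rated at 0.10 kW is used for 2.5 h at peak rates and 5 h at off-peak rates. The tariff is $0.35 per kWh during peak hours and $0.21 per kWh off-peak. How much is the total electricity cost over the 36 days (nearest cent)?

Peak energy = 0.1 kW × 2.5 h × 36 = 9 kWh
Off-peak energy = 0.1 kW × 5 h × 36 = 18 kWh
Cost = 9 × $0.35 + 18 × $0.21 = $3.15 + $3.78 = $6.93

$6.93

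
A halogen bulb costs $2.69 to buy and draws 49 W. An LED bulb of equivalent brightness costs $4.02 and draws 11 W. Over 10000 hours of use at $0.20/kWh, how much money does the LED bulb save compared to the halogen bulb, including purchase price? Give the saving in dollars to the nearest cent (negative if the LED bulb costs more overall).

$74.67

halogen bulb: $2.69 + (49/1000) kW × 10000 h × $0.20 = $2.69 + $98 = $100.69
LED bulb: $4.02 + (11/1000) kW × 10000 h × $0.20 = $4.02 + $22 = $26.02
Saving = $100.69 − $26.02 = $74.67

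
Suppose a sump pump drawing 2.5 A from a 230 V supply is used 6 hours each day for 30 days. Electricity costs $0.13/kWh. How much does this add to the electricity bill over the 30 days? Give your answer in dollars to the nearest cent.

$13.46

Power = 2.5 A × 230 V = 575 W = 0.575 kW
Runtime = 6 h/day × 30 days = 180 h
Energy = 0.575 kW × 180 h = 103.5 kWh
Cost = 103.5 kWh × $0.13/kWh = $13.46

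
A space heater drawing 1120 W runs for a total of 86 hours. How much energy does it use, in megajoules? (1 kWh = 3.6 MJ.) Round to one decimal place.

Energy = 1.12 kW × 86 h = 96.32 kWh
= 96.32 × 3.6 MJ = 346.8 MJ

346.8 MJ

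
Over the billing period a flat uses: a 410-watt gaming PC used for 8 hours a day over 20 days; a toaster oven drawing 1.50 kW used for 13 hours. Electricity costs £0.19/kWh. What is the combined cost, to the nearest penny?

gaming PC: Runtime = 8 h/day × 20 days = 160 h
gaming PC: 0.41 kW × 160 h = 65.6 kWh
toaster oven: 1.5 kW × 13 h = 19.5 kWh
Total energy = 85.1 kWh
Cost = 85.1 × £0.19 = £16.17

£16.17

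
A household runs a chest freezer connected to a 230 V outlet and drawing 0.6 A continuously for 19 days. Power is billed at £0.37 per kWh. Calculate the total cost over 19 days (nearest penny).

£23.28

Power = 0.6 A × 230 V = 138 W = 0.138 kW
Runtime = 24 h × 19 = 456 h
Energy = 0.138 kW × 456 h = 62.928 kWh
Cost = 62.928 kWh × £0.37/kWh = £23.28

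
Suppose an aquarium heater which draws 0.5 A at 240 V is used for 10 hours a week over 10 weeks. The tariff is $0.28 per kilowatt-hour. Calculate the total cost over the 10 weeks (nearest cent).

$3.36

Power = 0.5 A × 240 V = 120 W = 0.12 kW
Runtime = 10 h/week × 10 weeks = 100 h
Energy = 0.12 kW × 100 h = 12 kWh
Cost = 12 kWh × $0.28/kWh = $3.36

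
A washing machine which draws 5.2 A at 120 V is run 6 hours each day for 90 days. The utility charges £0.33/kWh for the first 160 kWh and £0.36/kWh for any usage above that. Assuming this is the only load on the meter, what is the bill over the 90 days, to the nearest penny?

£116.51

Power = 5.2 A × 120 V = 624 W = 0.624 kW
Runtime = 6 h/day × 90 days = 540 h
Energy = 0.624 kW × 540 h = 336.96 kWh
Tier 1 (0–160 kWh): 160 × £0.33 = £52.8
Above 160 kWh: 176.96 × £0.36 = £63.7056
Bill = £116.51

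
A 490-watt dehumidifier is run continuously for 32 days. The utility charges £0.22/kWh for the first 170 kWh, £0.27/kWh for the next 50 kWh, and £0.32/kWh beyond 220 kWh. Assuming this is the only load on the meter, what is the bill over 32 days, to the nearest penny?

£100.92

Runtime = 24 h × 32 = 768 h
Energy = 0.49 kW × 768 h = 376.32 kWh
Tier 1 (0–170 kWh): 170 × £0.22 = £37.4
Tier 2 (170–220 kWh): 50 × £0.27 = £13.5
Above 220 kWh: 156.32 × £0.32 = £50.0224
Bill = £100.92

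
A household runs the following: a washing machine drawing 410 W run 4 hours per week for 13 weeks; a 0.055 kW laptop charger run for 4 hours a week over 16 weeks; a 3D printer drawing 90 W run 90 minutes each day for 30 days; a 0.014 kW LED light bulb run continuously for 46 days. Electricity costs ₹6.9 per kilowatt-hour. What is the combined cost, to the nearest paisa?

₹305.99

washing machine: Runtime = 4 h/week × 13 weeks = 52 h
washing machine: 0.41 kW × 52 h = 21.32 kWh
laptop charger: Runtime = 4 h/week × 16 weeks = 64 h
laptop charger: 0.055 kW × 64 h = 3.52 kWh
3D printer: Runtime = 90 min × 30 = 2700 min = 45 h
3D printer: 0.09 kW × 45 h = 4.05 kWh
LED light bulb: Runtime = 24 h × 46 = 1104 h
LED light bulb: 0.014 kW × 1104 h = 15.456 kWh
Total energy = 44.346 kWh
Cost = 44.346 × ₹6.9 = ₹305.99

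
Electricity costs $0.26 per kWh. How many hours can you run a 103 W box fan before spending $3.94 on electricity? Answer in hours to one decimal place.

Energy available = $3.94 ÷ $0.26/kWh = 15.1538 kWh
Hours = 15.1538 kWh ÷ 0.103 kW = 147.1 h

147.1 h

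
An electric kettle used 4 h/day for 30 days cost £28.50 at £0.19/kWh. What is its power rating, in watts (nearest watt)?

1250 W

Energy = £28.50 ÷ £0.19/kWh = 150 kWh
Runtime = 4 h/day × 30 days = 120 h
Power = 150 kWh ÷ 120 h = 1.25 kW = 1250 W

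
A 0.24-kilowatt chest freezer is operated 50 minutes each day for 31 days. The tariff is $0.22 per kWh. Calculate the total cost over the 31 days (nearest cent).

Runtime = 50 min × 31 = 1550 min = 25.833333… h
Energy = 0.24 kW × 25.833333… h = 6.2 kWh
Cost = 6.2 kWh × $0.22/kWh = $1.36

$1.36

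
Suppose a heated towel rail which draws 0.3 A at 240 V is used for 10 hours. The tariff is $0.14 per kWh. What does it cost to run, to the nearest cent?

Power = 0.3 A × 240 V = 72 W = 0.072 kW
Energy = 0.072 kW × 10 h = 0.72 kWh
Cost = 0.72 kWh × $0.14/kWh = $0.10

$0.10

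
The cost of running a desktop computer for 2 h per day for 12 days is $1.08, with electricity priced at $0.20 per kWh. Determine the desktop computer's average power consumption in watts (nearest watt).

225 W

Energy = $1.08 ÷ $0.20/kWh = 5.4 kWh
Runtime = 2 h/day × 12 days = 24 h
Power = 5.4 kWh ÷ 24 h = 0.225 kW = 225 W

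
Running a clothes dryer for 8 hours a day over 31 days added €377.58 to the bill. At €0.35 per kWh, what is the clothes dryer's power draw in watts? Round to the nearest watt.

4350 W

Energy = €377.58 ÷ €0.35/kWh = 1078.8 kWh
Runtime = 8 h/day × 31 days = 248 h
Power = 1078.8 kWh ÷ 248 h = 4.35 kW = 4350 W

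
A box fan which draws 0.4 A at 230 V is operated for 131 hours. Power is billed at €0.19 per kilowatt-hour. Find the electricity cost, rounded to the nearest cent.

€2.29

Power = 0.4 A × 230 V = 92 W = 0.092 kW
Energy = 0.092 kW × 131 h = 12.052 kWh
Cost = 12.052 kWh × €0.19/kWh = €2.29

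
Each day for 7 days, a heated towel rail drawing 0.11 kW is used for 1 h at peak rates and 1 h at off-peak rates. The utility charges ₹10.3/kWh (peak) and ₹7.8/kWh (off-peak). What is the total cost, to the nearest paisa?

₹13.94

Peak energy = 0.11 kW × 1 h × 7 = 0.77 kWh
Off-peak energy = 0.11 kW × 1 h × 7 = 0.77 kWh
Cost = 0.77 × ₹10.3 + 0.77 × ₹7.8 = ₹7.931 + ₹6.006 = ₹13.94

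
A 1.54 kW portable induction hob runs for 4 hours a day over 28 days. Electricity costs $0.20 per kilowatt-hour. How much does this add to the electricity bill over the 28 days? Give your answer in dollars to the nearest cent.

Runtime = 4 h/day × 28 days = 112 h
Energy = 1.54 kW × 112 h = 172.48 kWh
Cost = 172.48 kWh × $0.20/kWh = $34.50

$34.50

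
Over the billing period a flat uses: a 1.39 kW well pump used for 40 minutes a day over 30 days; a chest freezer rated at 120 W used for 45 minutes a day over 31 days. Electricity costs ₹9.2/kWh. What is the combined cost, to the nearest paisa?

well pump: Runtime = 40 min × 30 = 1200 min = 20 h
well pump: 1.39 kW × 20 h = 27.8 kWh
chest freezer: Runtime = 45 min × 31 = 1395 min = 23.25 h
chest freezer: 0.12 kW × 23.25 h = 2.79 kWh
Total energy = 30.59 kWh
Cost = 30.59 × ₹9.2 = ₹281.43

₹281.43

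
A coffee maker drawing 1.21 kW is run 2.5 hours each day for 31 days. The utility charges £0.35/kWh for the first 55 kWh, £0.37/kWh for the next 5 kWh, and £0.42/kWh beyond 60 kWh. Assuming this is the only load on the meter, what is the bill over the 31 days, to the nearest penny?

Runtime = 2.5 h/day × 31 days = 77.5 h
Energy = 1.21 kW × 77.5 h = 93.775 kWh
Tier 1 (0–55 kWh): 55 × £0.35 = £19.25
Tier 2 (55–60 kWh): 5 × £0.37 = £1.85
Above 60 kWh: 33.775 × £0.42 = £14.1855
Bill = £35.29

£35.29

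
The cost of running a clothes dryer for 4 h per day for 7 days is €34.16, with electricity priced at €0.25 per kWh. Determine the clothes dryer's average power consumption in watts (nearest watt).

Energy = €34.16 ÷ €0.25/kWh = 136.64 kWh
Runtime = 4 h/day × 7 days = 28 h
Power = 136.64 kWh ÷ 28 h = 4.88 kW = 4880 W

4880 W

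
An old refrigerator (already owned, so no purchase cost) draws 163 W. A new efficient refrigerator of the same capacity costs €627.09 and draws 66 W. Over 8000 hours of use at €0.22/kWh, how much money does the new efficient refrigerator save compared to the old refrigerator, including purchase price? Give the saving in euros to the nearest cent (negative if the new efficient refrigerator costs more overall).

old refrigerator: €0.00 + (163/1000) kW × 8000 h × €0.22 = €0.00 + €286.88 = €286.88
new efficient refrigerator: €627.09 + (66/1000) kW × 8000 h × €0.22 = €627.09 + €116.16 = €743.25
Saving = €286.88 − €743.25 = −€456.37

-€456.37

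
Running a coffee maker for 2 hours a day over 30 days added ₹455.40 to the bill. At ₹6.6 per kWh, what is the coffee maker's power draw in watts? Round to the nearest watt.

Energy = ₹455.40 ÷ ₹6.6/kWh = 69 kWh
Runtime = 2 h/day × 30 days = 60 h
Power = 69 kWh ÷ 60 h = 1.15 kW = 1150 W

1150 W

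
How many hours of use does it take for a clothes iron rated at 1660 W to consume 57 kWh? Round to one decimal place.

Hours = 57 kWh ÷ 1.66 kW = 34.3 h

34.3 h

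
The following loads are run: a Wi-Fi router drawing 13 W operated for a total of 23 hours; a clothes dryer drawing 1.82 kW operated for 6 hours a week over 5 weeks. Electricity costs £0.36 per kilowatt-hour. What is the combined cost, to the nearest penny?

£19.76

Wi-Fi router: 0.013 kW × 23 h = 0.299 kWh
clothes dryer: Runtime = 6 h/week × 5 weeks = 30 h
clothes dryer: 1.82 kW × 30 h = 54.6 kWh
Total energy = 54.899 kWh
Cost = 54.899 × £0.36 = £19.76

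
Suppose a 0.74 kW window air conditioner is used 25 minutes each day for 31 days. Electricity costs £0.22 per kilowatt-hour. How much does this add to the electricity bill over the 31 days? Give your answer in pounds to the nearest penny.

Runtime = 25 min × 31 = 775 min = 12.916666… h
Energy = 0.74 kW × 12.916666… h = 9.558333… kWh
Cost = 9.558333… kWh × £0.22/kWh = £2.10

£2.10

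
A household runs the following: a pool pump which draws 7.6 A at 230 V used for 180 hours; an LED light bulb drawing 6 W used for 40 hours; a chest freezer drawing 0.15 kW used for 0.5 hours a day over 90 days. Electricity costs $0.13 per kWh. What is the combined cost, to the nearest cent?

$41.81

pool pump: Power = 7.6 A × 230 V = 1748 W = 1.748 kW
pool pump: 1.748 kW × 180 h = 314.64 kWh
LED light bulb: 0.006 kW × 40 h = 0.24 kWh
chest freezer: Runtime = 0.5 h/day × 90 days = 45 h
chest freezer: 0.15 kW × 45 h = 6.75 kWh
Total energy = 321.63 kWh
Cost = 321.63 × $0.13 = $41.81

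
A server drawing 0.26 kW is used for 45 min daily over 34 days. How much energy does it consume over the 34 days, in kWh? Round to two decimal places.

6.63 kWh

Runtime = 45 min × 34 = 1530 min = 25.5 h
Energy = 0.26 kW × 25.5 h = 6.63 kWh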